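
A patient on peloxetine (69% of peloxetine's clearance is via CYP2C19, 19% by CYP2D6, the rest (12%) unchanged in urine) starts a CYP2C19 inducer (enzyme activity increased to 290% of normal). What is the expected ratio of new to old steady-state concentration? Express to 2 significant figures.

0.43

The CYP2C19 pathway (69% of clearance) rises to 2.9× activity: 0.69 × 2.9 = 2.001.
CYP2D6 (19%) and the residual 12% are unaffected.
New clearance relative to baseline: 2.001 + 0.19 + 0.12 = 2.311.
Since steady-state concentration ∝ 1/CL, the ratio is 1 / 2.311 = 0.43.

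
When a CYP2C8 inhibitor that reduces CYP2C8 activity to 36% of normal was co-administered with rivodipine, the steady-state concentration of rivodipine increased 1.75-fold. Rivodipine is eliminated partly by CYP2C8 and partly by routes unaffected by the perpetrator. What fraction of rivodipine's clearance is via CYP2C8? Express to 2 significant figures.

Call the CYP2C8 fraction fm. After the interaction, CL_new/CL_old = fm × 0.36 + (1 − fm).
Steady-state concentration ratio = 1 / (new CL fraction), so new CL fraction = 1 / 1.75 = 0.5714.
fm × 0.36 + 1 − fm = 0.5714  ⇒  fm × (0.36 − 1) = −0.4286  ⇒  fm = 0.67.

0.67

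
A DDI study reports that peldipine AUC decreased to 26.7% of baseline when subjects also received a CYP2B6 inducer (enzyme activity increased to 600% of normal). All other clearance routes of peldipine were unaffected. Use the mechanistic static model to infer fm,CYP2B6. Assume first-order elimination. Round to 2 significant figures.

0.55

CL'/CL = 1 / 0.267 = 3.745
6·fm + (1 − fm) = 3.745
fm = (3.745 − 1) / (6 − 1) = 0.55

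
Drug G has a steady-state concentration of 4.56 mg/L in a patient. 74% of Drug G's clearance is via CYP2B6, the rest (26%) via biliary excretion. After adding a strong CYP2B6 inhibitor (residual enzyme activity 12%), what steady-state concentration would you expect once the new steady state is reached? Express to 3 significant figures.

The CYP2B6 pathway (74% of clearance) falls to 0.12× activity: 0.74 × 0.12 = 0.0888.
The remaining 26% of clearance is unaffected.
CL_new/CL_old = 0.0888 + 0.26 = 0.3488.
New steady-state concentration = baseline ÷ relative clearance = 4.56 / 0.3488 = 13.1 mg/L.

13.1 mg/L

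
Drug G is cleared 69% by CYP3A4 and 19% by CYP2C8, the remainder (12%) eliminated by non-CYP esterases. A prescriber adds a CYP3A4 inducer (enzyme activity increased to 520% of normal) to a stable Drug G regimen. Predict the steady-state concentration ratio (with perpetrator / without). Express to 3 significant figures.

CYP3A4: 0.69 × 5.2 = 3.588
CYP2C8: 0.19 (unchanged)
Other: 0.12 (unchanged)
New clearance relative to baseline: 3.588 + 0.19 + 0.12 = 3.898.
Steady-state concentration ratio = CL_old/CL_new = 1 / 3.898 = 0.257.

0.257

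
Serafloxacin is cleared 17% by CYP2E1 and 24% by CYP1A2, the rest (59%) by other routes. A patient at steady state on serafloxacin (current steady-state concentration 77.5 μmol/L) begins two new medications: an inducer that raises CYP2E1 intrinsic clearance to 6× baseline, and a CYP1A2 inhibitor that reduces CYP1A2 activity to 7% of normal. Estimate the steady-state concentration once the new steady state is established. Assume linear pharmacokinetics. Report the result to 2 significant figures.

48 μmol/L

The CYP2E1 pathway (17% of clearance) rises to 6× activity: 0.17 × 6 = 1.02.
The CYP1A2 pathway (24% of clearance) falls to 0.07× activity: 0.24 × 0.07 = 0.0168.
Non-CYP routes (59%) are unchanged.
CL_new/CL_old = 1.02 + 0.0168 + 0.59 = 1.6268.
Dividing the baseline by the relative clearance: 77.5 / 1.6268 = 48 μmol/L.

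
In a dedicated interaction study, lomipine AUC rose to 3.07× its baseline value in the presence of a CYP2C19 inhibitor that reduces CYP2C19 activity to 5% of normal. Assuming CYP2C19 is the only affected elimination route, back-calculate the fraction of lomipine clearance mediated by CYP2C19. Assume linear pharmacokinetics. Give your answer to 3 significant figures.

0.710

Write x for the fraction cleared via CYP2C19. The observed AUC change means clearance fell to 1/3.07 = 0.3257 of baseline.
Only the CYP2C19 route changed, so 0.3257 = x·0.05 + (1 − x), giving x = 0.710.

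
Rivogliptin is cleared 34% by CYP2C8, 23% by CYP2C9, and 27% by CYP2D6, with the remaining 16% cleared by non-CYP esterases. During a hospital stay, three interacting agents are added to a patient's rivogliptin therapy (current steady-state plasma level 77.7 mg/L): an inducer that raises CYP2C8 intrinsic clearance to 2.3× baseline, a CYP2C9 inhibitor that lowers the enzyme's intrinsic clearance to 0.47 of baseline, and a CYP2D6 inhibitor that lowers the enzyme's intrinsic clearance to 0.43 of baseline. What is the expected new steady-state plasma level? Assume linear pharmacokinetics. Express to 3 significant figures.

66.6 mg/L

CYP2C8: 0.34 × 2.3 = 0.782
CYP2C9: 0.23 × 0.47 = 0.1081
CYP2D6: 0.27 × 0.43 = 0.1161
Other: 0.16 (unchanged)
CL_new/CL_old = 0.782 + 0.1081 + 0.1161 + 0.16 = 1.1662.
Dividing the baseline by the relative clearance: 77.7 / 1.1662 = 66.6 mg/L.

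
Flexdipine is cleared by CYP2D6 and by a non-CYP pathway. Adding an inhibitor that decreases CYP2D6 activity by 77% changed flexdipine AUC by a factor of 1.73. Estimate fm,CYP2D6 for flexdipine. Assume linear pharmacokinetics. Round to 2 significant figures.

0.55

Let x = fm,CYP2D6. Because AUC ∝ 1/CL, relative clearance fell to 1/1.73 = 0.578.
Setting x·0.23 + (1 − x) = 0.578 and solving: x = (0.578 − 1)/(0.23 − 1) = 0.55.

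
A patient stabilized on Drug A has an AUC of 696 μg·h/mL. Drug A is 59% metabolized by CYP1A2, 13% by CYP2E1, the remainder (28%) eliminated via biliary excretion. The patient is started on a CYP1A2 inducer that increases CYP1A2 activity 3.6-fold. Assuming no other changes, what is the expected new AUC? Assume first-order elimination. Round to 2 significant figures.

2.7 × 10² μg·h/mL

CYP1A2: 0.59 × 3.6 = 2.124
CYP2E1: 0.13 (unchanged)
Other: 0.28 (unchanged)
CL_new/CL_old = 2.124 + 0.13 + 0.28 = 2.534.
New AUC = baseline ÷ relative clearance = 696 / 2.534 = 2.7 × 10² μg·h/mL.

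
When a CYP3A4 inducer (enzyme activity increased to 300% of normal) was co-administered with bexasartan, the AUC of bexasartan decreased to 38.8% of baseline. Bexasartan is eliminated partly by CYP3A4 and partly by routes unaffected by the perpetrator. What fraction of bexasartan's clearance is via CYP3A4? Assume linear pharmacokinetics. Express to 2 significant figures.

0.79

Let x = fm,CYP3A4. Because AUC ∝ 1/CL, relative clearance rose to 1/0.388 = 2.577.
Setting x·3 + (1 − x) = 2.577 and solving: x = (2.577 − 1)/(3 − 1) = 0.79.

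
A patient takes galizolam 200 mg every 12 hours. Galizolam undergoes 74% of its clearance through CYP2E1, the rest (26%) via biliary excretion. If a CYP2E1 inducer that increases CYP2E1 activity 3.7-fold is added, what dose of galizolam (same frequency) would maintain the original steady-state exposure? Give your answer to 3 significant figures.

600 mg

The CYP2E1 pathway (74% of clearance) is boosted to 3.7× activity: 0.74 × 3.7 = 2.738.
Non-CYP routes (26%) are unchanged.
New clearance relative to baseline: 2.738 + 0.26 = 2.998.
To maintain the same steady-state level, dose must scale with clearance: new dose = 200 × 2.998 = 600 mg.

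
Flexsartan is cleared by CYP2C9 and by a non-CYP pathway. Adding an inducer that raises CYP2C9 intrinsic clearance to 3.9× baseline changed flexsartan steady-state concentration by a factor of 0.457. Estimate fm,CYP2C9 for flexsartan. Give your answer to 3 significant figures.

Write x for the fraction cleared via CYP2C9. The observed steady-state concentration change means clearance rose to 1/0.457 = 2.188 of baseline.
Only the CYP2C9 route changed, so 2.188 = x·3.9 + (1 − x), giving x = 0.410.

0.410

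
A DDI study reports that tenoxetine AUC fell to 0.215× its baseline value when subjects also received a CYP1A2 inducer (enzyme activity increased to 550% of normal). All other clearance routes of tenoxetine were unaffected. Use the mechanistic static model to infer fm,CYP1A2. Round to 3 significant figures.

CL'/CL = 1 / 0.215 = 4.651
5.5·fm + (1 − fm) = 4.651
fm = (4.651 − 1) / (5.5 − 1) = 0.811

0.811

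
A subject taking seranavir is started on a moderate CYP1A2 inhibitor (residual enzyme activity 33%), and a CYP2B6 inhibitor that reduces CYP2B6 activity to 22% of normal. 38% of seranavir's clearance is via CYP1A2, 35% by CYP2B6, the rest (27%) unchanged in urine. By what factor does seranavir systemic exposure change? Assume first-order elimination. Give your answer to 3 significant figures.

The CYP1A2 pathway (38% of clearance) is reduced to 0.33× activity: 0.38 × 0.33 = 0.1254.
The CYP2B6 pathway (35% of clearance) drops to 0.22× activity: 0.35 × 0.22 = 0.077.
The remaining 27% of clearance is unaffected.
CL_new/CL_old = 0.1254 + 0.077 + 0.27 = 0.4724.
Systemic exposure ∝ 1/CL: fold-change = 1 / 0.4724 = 2.12.

2.12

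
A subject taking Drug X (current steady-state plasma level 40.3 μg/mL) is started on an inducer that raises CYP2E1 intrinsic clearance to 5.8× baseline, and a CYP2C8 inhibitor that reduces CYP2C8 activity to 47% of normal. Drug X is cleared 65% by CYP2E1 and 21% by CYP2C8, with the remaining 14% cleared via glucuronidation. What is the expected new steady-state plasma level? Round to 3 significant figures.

The CYP2E1 pathway (65% of clearance) rises to 5.8× activity: 0.65 × 5.8 = 3.77.
The CYP2C8 pathway (21% of clearance) is reduced to 0.47× activity: 0.21 × 0.47 = 0.0987.
The remaining 14% of clearance is unaffected.
Relative clearance = 3.77 + 0.0987 + 0.14 = 4.0087.
Steady-state plasma level ∝ 1/CL: new value = 40.3 / 4.0087 = 10.1 μg/mL.

10.1 μg/mL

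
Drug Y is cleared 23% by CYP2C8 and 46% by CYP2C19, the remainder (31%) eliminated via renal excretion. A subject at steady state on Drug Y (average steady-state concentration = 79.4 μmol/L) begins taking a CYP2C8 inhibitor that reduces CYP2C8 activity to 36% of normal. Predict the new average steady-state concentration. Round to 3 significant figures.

The CYP2C8 pathway (23% of clearance) drops to 0.36× activity: 0.23 × 0.36 = 0.0828.
CYP2C19 (46%) and the residual 31% are unaffected.
New clearance relative to baseline: 0.0828 + 0.46 + 0.31 = 0.8528.
With dosing unchanged, average steady-state concentration scales as 1/CL: 79.4 / 0.8528 = 93.1 μmol/L.

93.1 μmol/L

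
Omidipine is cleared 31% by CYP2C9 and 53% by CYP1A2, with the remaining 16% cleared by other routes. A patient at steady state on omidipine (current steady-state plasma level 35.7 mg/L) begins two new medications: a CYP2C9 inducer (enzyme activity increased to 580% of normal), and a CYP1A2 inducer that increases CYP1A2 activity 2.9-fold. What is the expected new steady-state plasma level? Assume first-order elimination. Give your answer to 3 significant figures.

10.2 mg/L

The CYP2C9 pathway (31% of clearance) increases to 5.8× activity: 0.31 × 5.8 = 1.798.
The CYP1A2 pathway (53% of clearance) increases to 2.9× activity: 0.53 × 2.9 = 1.537.
Non-CYP routes (16%) are unchanged.
New clearance relative to baseline: 1.798 + 1.537 + 0.16 = 3.495.
New steady-state plasma level = 35.7 / 3.495 = 10.2 mg/L (concentration scales inversely with clearance).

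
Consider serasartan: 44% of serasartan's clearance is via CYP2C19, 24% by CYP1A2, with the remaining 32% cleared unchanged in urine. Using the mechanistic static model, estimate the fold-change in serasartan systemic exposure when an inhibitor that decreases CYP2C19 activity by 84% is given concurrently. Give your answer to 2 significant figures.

The CYP2C19 pathway (44% of clearance) falls to 0.16× activity: 0.44 × 0.16 = 0.0704.
CYP1A2 (24%) and the residual 32% are unaffected.
CL_new/CL_old = 0.0704 + 0.24 + 0.32 = 0.6304.
Systemic exposure ratio = CL_old/CL_new = 1 / 0.6304 = 1.6.

1.6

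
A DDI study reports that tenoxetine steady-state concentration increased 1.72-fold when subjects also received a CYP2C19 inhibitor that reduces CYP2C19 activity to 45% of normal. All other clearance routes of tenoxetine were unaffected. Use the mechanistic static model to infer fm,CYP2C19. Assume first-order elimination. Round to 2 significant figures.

0.76

Write x for the fraction cleared via CYP2C19. The observed steady-state concentration change means clearance fell to 1/1.72 = 0.5814 of baseline.
Setting x·0.45 + (1 − x) = 0.5814 and solving: x = (0.5814 − 1)/(0.45 − 1) = 0.76.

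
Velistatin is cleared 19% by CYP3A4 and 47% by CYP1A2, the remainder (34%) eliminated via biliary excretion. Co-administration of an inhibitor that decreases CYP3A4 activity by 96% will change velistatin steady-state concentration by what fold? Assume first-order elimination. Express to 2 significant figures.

CYP3A4: 0.19 × 0.04 = 0.0076
CYP1A2: 0.47 (unchanged)
Other: 0.34 (unchanged)
Relative clearance = 0.0076 + 0.47 + 0.34 = 0.8176.
Steady-state concentration is inversely proportional to clearance, so the fold-change is 1 / 0.8176 = 1.2.

1.2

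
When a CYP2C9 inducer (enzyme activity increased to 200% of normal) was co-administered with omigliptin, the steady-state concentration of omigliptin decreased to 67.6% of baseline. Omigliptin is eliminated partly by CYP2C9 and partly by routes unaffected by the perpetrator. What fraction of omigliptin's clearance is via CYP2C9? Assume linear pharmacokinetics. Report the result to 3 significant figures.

Write x for the fraction cleared via CYP2C9. The observed steady-state concentration change means clearance rose to 1/0.676 = 1.479 of baseline.
Only the CYP2C9 route changed, so 1.479 = x·2 + (1 − x), giving x = 0.479.

0.479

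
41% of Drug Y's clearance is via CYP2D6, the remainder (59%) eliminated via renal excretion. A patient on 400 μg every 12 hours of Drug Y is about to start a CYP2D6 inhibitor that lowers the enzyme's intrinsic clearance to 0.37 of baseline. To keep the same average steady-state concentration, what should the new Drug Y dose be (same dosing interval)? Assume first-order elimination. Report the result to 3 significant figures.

The CYP2D6 pathway (41% of clearance) drops to 0.37× activity: 0.41 × 0.37 = 0.1517.
The remaining 59% of clearance is unaffected.
Relative clearance = 0.1517 + 0.59 = 0.7417.
Css,avg = (dose rate)/CL, so holding Css fixed requires dose ∝ CL: 400 × 0.7417 = 297 μg.

297 μg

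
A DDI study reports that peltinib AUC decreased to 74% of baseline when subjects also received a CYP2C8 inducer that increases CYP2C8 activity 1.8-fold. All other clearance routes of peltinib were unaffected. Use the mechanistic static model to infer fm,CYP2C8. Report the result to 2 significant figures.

0.44

CL'/CL = 1 / 0.740 = 1.351
1.8·fm + (1 − fm) = 1.351
fm = (1.351 − 1) / (1.8 − 1) = 0.44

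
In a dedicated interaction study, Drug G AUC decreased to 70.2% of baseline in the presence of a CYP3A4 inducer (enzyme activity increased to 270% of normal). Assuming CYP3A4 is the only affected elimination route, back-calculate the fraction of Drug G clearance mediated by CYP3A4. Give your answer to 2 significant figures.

0.25

Write x for the fraction cleared via CYP3A4. The observed AUC change means clearance rose to 1/0.702 = 1.425 of baseline.
Only the CYP3A4 route changed, so 1.425 = x·2.7 + (1 − x), giving x = 0.25.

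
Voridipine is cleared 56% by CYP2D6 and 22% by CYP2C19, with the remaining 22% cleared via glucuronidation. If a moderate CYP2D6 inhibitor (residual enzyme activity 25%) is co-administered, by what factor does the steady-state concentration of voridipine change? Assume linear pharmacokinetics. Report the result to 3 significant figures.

1.72

The CYP2D6 pathway (56% of clearance) is reduced to 0.25× activity: 0.56 × 0.25 = 0.14.
CYP2C19 (22%) and the residual 22% are unaffected.
New clearance relative to baseline: 0.14 + 0.22 + 0.22 = 0.58.
Since steady-state concentration ∝ 1/CL, the ratio is 1 / 0.58 = 1.72.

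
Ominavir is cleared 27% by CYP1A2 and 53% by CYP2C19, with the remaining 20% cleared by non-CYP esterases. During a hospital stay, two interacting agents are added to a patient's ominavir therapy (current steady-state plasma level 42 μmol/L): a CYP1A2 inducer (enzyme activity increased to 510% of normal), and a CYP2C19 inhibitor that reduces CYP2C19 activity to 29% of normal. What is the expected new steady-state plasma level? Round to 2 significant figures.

The CYP1A2 pathway (27% of clearance) increases to 5.1× activity: 0.27 × 5.1 = 1.377.
The CYP2C19 pathway (53% of clearance) drops to 0.29× activity: 0.53 × 0.29 = 0.1537.
Non-CYP routes (20%) are unchanged.
New clearance relative to baseline: 1.377 + 0.1537 + 0.2 = 1.7307.
Steady-state plasma level ∝ 1/CL: new value = 42 / 1.7307 = 24 μmol/L.

24 μmol/L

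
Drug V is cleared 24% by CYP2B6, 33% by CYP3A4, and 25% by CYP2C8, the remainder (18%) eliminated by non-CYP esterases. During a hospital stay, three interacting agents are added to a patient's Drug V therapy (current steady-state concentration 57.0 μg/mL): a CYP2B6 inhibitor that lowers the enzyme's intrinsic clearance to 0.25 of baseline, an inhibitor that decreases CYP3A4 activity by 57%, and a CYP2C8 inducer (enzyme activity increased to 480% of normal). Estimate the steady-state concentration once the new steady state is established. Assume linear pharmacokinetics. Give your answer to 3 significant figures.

36.0 μg/mL

The CYP2B6 pathway (24% of clearance) falls to 0.25× activity: 0.24 × 0.25 = 0.06.
The CYP3A4 pathway (33% of clearance) falls to 0.43× activity: 0.33 × 0.43 = 0.1419.
The CYP2C8 pathway (25% of clearance) rises to 4.8× activity: 0.25 × 4.8 = 1.2.
Non-CYP routes (18%) are unchanged.
Relative clearance = 0.06 + 0.1419 + 1.2 + 0.18 = 1.5819.
New steady-state concentration = 57.0 / 1.5819 = 36.0 μg/mL (concentration scales inversely with clearance).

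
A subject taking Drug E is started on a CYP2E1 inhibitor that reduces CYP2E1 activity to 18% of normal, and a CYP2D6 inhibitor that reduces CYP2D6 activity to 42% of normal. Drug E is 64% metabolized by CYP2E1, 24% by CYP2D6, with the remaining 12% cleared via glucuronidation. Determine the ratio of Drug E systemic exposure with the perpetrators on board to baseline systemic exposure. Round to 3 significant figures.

2.98

CYP2E1: 0.64 × 0.18 = 0.1152
CYP2D6: 0.24 × 0.42 = 0.1008
Other: 0.12 (unchanged)
New clearance relative to baseline: 0.1152 + 0.1008 + 0.12 = 0.336.
Because systemic exposure varies inversely with clearance, the combined effect is 1 / 0.336 = 2.98.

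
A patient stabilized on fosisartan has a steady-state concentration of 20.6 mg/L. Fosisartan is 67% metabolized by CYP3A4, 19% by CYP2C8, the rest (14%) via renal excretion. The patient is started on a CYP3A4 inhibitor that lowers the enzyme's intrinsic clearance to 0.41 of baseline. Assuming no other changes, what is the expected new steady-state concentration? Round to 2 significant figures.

34 mg/L

CYP3A4: 0.67 × 0.41 = 0.2747
CYP2C8: 0.19 (unchanged)
Other: 0.14 (unchanged)
Relative clearance = 0.2747 + 0.19 + 0.14 = 0.6047.
Steady-state concentration ∝ 1/CL, so new value = 20.6 / 0.6047 = 34 mg/L.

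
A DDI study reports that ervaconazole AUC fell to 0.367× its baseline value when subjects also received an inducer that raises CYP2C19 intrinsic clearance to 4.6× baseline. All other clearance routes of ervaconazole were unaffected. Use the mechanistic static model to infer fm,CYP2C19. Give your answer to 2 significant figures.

Write x for the fraction cleared via CYP2C19. The observed AUC change means clearance rose to 1/0.367 = 2.725 of baseline.
Setting x·4.6 + (1 − x) = 2.725 and solving: x = (2.725 − 1)/(4.6 − 1) = 0.48.

0.48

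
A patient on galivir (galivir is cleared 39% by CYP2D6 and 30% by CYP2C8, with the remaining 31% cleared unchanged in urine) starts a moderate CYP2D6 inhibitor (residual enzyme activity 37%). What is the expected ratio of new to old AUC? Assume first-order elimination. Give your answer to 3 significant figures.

CYP2D6: 0.39 × 0.37 = 0.1443
CYP2C8: 0.3 (unchanged)
Other: 0.31 (unchanged)
CL_new/CL_old = 0.1443 + 0.3 + 0.31 = 0.7543.
AUC ratio = CL_old/CL_new = 1 / 0.7543 = 1.33.

1.33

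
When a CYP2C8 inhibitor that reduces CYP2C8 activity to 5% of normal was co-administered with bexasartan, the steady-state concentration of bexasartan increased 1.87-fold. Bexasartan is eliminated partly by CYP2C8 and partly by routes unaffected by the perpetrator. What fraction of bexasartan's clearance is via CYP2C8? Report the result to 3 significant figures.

0.490

CL'/CL = 1 / 1.87 = 0.5348
0.05·fm + (1 − fm) = 0.5348
fm = (0.5348 − 1) / (0.05 − 1) = 0.490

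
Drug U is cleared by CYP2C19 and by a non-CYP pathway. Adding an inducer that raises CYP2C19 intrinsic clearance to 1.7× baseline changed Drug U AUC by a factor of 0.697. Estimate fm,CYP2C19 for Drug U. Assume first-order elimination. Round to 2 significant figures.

CL'/CL = 1 / 0.697 = 1.435
1.7·fm + (1 − fm) = 1.435
fm = (1.435 − 1) / (1.7 − 1) = 0.62

0.62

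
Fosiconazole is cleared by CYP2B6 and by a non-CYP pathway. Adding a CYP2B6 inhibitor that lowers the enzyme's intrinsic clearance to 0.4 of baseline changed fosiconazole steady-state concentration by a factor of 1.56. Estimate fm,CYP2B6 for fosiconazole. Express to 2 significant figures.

CL'/CL = 1 / 1.56 = 0.641
0.4·fm + (1 − fm) = 0.641
fm = (0.641 − 1) / (0.4 − 1) = 0.60

0.60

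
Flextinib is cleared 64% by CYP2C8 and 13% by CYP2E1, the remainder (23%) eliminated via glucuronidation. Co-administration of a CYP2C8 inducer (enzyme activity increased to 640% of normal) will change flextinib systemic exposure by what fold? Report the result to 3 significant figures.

0.224

The CYP2C8 pathway (64% of clearance) is boosted to 6.4× activity: 0.64 × 6.4 = 4.096.
CYP2E1 (13%) and the residual 23% are unaffected.
Relative clearance = 4.096 + 0.13 + 0.23 = 4.456.
Systemic exposure ratio = CL_old/CL_new = 1 / 4.456 = 0.224.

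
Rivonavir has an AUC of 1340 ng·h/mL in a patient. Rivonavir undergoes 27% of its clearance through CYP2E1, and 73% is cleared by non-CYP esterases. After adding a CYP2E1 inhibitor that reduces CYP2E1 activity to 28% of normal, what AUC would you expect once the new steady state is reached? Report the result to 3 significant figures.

1.66 × 10³ ng·h/mL

CYP2E1: 0.27 × 0.28 = 0.0756
Other: 0.73 (unchanged)
CL_new/CL_old = 0.0756 + 0.73 = 0.8056.
With dosing unchanged, AUC scales as 1/CL: 1340 / 0.8056 = 1.66 × 10³ ng·h/mL.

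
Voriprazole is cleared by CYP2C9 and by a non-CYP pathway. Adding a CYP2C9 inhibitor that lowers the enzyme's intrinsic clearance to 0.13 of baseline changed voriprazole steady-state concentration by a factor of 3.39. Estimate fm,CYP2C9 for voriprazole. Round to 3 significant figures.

0.810

CL'/CL = 1 / 3.39 = 0.295
0.13·fm + (1 − fm) = 0.295
fm = (0.295 − 1) / (0.13 − 1) = 0.810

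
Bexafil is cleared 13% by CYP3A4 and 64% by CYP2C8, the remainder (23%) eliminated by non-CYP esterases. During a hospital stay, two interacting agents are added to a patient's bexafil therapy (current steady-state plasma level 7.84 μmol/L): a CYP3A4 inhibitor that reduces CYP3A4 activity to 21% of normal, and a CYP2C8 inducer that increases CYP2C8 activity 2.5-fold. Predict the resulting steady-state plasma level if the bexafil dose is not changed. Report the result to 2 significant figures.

4.2 μmol/L

The CYP3A4 pathway (13% of clearance) drops to 0.21× activity: 0.13 × 0.21 = 0.0273.
The CYP2C8 pathway (64% of clearance) increases to 2.5× activity: 0.64 × 2.5 = 1.6.
The remaining 23% of clearance is unaffected.
CL_new/CL_old = 0.0273 + 1.6 + 0.23 = 1.8573.
New steady-state plasma level = 7.84 / 1.8573 = 4.2 μmol/L (concentration scales inversely with clearance).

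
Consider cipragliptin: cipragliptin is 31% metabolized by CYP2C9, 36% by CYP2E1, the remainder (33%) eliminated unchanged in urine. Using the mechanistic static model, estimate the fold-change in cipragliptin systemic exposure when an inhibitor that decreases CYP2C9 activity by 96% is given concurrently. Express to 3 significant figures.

1.42

The CYP2C9 pathway (31% of clearance) drops to 0.04× activity: 0.31 × 0.04 = 0.0124.
CYP2E1 (36%) and the residual 33% are unaffected.
Relative clearance = 0.0124 + 0.36 + 0.33 = 0.7024.
Systemic exposure is inversely proportional to clearance, so the fold-change is 1 / 0.7024 = 1.42.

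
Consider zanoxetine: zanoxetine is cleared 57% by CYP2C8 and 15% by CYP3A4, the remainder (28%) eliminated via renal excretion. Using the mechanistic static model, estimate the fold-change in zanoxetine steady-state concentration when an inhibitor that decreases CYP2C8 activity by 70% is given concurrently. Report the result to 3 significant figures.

1.66

The CYP2C8 pathway (57% of clearance) falls to 0.3× activity: 0.57 × 0.3 = 0.171.
CYP3A4 (15%) and the residual 28% are unaffected.
Relative clearance = 0.171 + 0.15 + 0.28 = 0.601.
Since steady-state concentration ∝ 1/CL, the ratio is 1 / 0.601 = 1.66.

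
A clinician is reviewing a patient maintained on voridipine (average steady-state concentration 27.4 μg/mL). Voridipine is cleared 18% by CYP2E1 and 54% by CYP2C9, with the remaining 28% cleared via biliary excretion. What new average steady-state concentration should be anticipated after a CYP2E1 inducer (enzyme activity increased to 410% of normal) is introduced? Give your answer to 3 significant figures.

17.6 μg/mL

CYP2E1: 0.18 × 4.1 = 0.738
CYP2C9: 0.54 (unchanged)
Other: 0.28 (unchanged)
CL_new/CL_old = 0.738 + 0.54 + 0.28 = 1.558.
New average steady-state concentration = baseline ÷ relative clearance = 27.4 / 1.558 = 17.6 μg/mL.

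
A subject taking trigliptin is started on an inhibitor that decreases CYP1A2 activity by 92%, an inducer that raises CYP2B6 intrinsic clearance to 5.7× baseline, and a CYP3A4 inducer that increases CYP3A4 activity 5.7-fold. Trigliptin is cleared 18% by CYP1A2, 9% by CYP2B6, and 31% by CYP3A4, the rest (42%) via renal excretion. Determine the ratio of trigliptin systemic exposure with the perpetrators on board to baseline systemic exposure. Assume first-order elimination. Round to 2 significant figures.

0.37

The CYP1A2 pathway (18% of clearance) falls to 0.08× activity: 0.18 × 0.08 = 0.0144.
The CYP2B6 pathway (9% of clearance) is boosted to 5.7× activity: 0.09 × 5.7 = 0.513.
The CYP3A4 pathway (31% of clearance) rises to 5.7× activity: 0.31 × 5.7 = 1.767.
The remaining 42% of clearance is unaffected.
New clearance relative to baseline: 0.0144 + 0.513 + 1.767 + 0.42 = 2.7144.
Net systemic exposure ratio = 1 / 2.7144 = 0.37.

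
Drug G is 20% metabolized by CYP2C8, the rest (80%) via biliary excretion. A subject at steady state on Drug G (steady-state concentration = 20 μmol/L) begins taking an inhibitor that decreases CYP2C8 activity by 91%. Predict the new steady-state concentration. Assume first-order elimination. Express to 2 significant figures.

24 μmol/L

The CYP2C8 pathway (20% of clearance) is reduced to 0.09× activity: 0.2 × 0.09 = 0.018.
The remaining 80% of clearance is unaffected.
CL_new/CL_old = 0.018 + 0.8 = 0.818.
New steady-state concentration = baseline ÷ relative clearance = 20 / 0.818 = 24 μmol/L.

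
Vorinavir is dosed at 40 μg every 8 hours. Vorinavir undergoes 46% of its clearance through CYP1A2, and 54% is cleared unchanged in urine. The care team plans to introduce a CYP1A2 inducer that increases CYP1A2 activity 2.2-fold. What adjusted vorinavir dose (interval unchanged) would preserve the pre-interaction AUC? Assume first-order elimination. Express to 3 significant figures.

CYP1A2: 0.46 × 2.2 = 1.012
Other: 0.54 (unchanged)
CL_new/CL_old = 1.012 + 0.54 = 1.552.
Exposure is unchanged when dose changes in proportion to clearance. New dose = 40 μg × 1.552 = 62.1 μg.

62.1 μg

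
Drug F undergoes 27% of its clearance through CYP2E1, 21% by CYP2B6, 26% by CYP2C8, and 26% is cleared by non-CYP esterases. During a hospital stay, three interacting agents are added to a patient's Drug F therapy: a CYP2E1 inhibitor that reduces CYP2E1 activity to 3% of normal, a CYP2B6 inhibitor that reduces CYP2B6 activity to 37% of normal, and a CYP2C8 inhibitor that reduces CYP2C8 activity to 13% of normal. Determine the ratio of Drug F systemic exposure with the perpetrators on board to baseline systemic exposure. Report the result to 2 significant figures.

The CYP2E1 pathway (27% of clearance) drops to 0.03× activity: 0.27 × 0.03 = 0.0081.
The CYP2B6 pathway (21% of clearance) is reduced to 0.37× activity: 0.21 × 0.37 = 0.0777.
The CYP2C8 pathway (26% of clearance) falls to 0.13× activity: 0.26 × 0.13 = 0.0338.
The remaining 26% of clearance is unaffected.
New clearance relative to baseline: 0.0081 + 0.0777 + 0.0338 + 0.26 = 0.3796.
Because systemic exposure varies inversely with clearance, the combined effect is 1 / 0.3796 = 2.6.

2.6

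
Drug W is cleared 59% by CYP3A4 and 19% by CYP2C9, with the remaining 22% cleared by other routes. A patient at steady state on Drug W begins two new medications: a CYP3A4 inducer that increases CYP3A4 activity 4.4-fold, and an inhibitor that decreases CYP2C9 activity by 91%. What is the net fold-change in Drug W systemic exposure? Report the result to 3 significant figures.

0.353

The CYP3A4 pathway (59% of clearance) is boosted to 4.4× activity: 0.59 × 4.4 = 2.596.
The CYP2C9 pathway (19% of clearance) falls to 0.09× activity: 0.19 × 0.09 = 0.0171.
Non-CYP routes (22%) are unchanged.
New clearance relative to baseline: 2.596 + 0.0171 + 0.22 = 2.8331.
Because systemic exposure varies inversely with clearance, the combined effect is 1 / 2.8331 = 0.353.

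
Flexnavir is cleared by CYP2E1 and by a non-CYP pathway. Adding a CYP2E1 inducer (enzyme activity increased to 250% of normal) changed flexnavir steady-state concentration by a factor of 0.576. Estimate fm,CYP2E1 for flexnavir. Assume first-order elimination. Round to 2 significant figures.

0.49

CL'/CL = 1 / 0.576 = 1.736
2.5·fm + (1 − fm) = 1.736
fm = (1.736 − 1) / (2.5 − 1) = 0.49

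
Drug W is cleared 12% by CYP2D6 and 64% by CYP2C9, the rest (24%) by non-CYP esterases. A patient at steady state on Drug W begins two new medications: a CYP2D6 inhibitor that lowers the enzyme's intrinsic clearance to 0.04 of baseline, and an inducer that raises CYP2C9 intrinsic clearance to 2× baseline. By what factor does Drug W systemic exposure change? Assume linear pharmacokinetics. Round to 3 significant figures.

CYP2D6: 0.12 × 0.04 = 0.0048
CYP2C9: 0.64 × 2 = 1.28
Other: 0.24 (unchanged)
New clearance relative to baseline: 0.0048 + 1.28 + 0.24 = 1.5248.
Because systemic exposure varies inversely with clearance, the combined effect is 1 / 1.5248 = 0.656.

0.656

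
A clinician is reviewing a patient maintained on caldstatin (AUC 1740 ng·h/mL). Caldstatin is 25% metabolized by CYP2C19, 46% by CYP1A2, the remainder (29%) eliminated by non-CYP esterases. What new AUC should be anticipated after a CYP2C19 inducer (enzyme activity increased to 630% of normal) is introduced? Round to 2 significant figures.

7.5 × 10² ng·h/mL

The CYP2C19 pathway (25% of clearance) rises to 6.3× activity: 0.25 × 6.3 = 1.575.
CYP1A2 (46%) and the residual 29% are unaffected.
CL_new/CL_old = 1.575 + 0.46 + 0.29 = 2.325.
New AUC = baseline ÷ relative clearance = 1740 / 2.325 = 7.5 × 10² ng·h/mL.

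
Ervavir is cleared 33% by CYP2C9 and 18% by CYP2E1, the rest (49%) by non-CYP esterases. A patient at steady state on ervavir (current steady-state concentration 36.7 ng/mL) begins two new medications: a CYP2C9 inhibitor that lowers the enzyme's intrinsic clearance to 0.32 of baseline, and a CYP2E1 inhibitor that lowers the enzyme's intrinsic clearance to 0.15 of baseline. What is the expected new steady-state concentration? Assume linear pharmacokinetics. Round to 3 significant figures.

The CYP2C9 pathway (33% of clearance) is reduced to 0.32× activity: 0.33 × 0.32 = 0.1056.
The CYP2E1 pathway (18% of clearance) is reduced to 0.15× activity: 0.18 × 0.15 = 0.027.
Non-CYP routes (49%) are unchanged.
Relative clearance = 0.1056 + 0.027 + 0.49 = 0.6226.
Steady-state concentration ∝ 1/CL: new value = 36.7 / 0.6226 = 58.9 ng/mL.

58.9 ng/mL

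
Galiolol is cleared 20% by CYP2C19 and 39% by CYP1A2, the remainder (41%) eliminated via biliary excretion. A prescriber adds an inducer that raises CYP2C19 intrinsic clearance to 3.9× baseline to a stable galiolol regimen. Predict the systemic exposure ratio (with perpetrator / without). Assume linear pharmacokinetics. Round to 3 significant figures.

The CYP2C19 pathway (20% of clearance) rises to 3.9× activity: 0.2 × 3.9 = 0.78.
CYP1A2 (39%) and the residual 41% are unaffected.
Relative clearance = 0.78 + 0.39 + 0.41 = 1.58.
Systemic exposure ratio = CL_old/CL_new = 1 / 1.58 = 0.633.

0.633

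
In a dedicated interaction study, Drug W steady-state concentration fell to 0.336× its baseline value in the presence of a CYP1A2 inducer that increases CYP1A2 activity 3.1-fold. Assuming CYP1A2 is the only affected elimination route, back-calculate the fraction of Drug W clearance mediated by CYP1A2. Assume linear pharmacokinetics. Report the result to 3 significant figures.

Let fm be the CYP1A2 fraction. New clearance relative to baseline = fm × 3.1 + (1 − fm).
Steady-state concentration ratio = 1 / (new CL fraction), so new CL fraction = 1 / 0.336 = 2.976.
fm × 3.1 + 1 − fm = 2.976  ⇒  fm × (3.1 − 1) = 1.976  ⇒  fm = 0.941.

0.941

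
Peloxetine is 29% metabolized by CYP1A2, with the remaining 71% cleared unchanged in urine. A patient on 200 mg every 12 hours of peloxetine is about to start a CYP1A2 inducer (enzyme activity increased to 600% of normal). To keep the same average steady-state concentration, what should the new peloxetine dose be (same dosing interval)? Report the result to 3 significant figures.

The CYP1A2 pathway (29% of clearance) rises to 6× activity: 0.29 × 6 = 1.74.
Non-CYP routes (71%) are unchanged.
Relative clearance = 1.74 + 0.71 = 2.45.
Css,avg = (dose rate)/CL, so holding Css fixed requires dose ∝ CL: 200 × 2.45 = 490 mg.

490 mg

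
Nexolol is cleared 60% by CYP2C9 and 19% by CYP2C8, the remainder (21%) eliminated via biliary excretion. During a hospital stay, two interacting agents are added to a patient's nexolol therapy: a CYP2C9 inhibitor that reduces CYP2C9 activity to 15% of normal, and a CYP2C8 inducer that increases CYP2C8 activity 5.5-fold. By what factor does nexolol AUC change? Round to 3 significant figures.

The CYP2C9 pathway (60% of clearance) is reduced to 0.15× activity: 0.6 × 0.15 = 0.09.
The CYP2C8 pathway (19% of clearance) increases to 5.5× activity: 0.19 × 5.5 = 1.045.
Non-CYP routes (21%) are unchanged.
CL_new/CL_old = 0.09 + 1.045 + 0.21 = 1.345.
AUC ∝ 1/CL: fold-change = 1 / 1.345 = 0.743.

0.743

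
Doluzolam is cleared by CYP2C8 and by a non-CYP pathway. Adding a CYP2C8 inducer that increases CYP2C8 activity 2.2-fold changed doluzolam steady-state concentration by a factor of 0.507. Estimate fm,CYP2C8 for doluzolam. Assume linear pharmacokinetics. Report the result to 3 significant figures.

0.810

CL'/CL = 1 / 0.507 = 1.972
2.2·fm + (1 − fm) = 1.972
fm = (1.972 − 1) / (2.2 − 1) = 0.810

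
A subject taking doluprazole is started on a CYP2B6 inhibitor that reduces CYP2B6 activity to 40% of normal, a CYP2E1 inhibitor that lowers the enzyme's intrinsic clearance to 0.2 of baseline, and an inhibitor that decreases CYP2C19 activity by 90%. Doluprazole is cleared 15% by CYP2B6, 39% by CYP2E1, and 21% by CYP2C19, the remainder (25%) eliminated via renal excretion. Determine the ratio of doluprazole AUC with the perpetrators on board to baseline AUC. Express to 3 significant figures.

The CYP2B6 pathway (15% of clearance) drops to 0.4× activity: 0.15 × 0.4 = 0.06.
The CYP2E1 pathway (39% of clearance) falls to 0.2× activity: 0.39 × 0.2 = 0.078.
The CYP2C19 pathway (21% of clearance) drops to 0.1× activity: 0.21 × 0.1 = 0.021.
Non-CYP routes (25%) are unchanged.
New clearance relative to baseline: 0.06 + 0.078 + 0.021 + 0.25 = 0.409.
AUC ∝ 1/CL: fold-change = 1 / 0.409 = 2.44.

2.44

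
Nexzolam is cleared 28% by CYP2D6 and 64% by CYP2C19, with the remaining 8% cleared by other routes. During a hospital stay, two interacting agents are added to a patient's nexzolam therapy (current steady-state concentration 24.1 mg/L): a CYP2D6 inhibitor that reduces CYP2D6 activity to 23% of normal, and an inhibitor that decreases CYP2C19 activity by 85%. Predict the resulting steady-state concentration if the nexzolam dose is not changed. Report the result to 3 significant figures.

100 mg/L

The CYP2D6 pathway (28% of clearance) falls to 0.23× activity: 0.28 × 0.23 = 0.0644.
The CYP2C19 pathway (64% of clearance) drops to 0.15× activity: 0.64 × 0.15 = 0.096.
The remaining 8% of clearance is unaffected.
New clearance relative to baseline: 0.0644 + 0.096 + 0.08 = 0.2404.
New steady-state concentration = 24.1 / 0.2404 = 100 mg/L (concentration scales inversely with clearance).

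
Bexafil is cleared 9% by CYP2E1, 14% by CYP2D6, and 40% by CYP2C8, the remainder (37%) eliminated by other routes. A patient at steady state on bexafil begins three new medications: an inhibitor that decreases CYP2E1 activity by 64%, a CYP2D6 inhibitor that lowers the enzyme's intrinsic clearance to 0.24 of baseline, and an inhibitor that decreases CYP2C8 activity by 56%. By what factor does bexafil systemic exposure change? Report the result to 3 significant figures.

1.63

CYP2E1: 0.09 × 0.36 = 0.0324
CYP2D6: 0.14 × 0.24 = 0.0336
CYP2C8: 0.4 × 0.44 = 0.176
Other: 0.37 (unchanged)
CL_new/CL_old = 0.0324 + 0.0336 + 0.176 + 0.37 = 0.612.
Because systemic exposure varies inversely with clearance, the combined effect is 1 / 0.612 = 1.63.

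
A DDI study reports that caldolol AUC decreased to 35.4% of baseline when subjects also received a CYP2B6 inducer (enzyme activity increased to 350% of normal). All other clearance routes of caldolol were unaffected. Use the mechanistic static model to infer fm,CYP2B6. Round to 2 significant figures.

0.73

Write x for the fraction cleared via CYP2B6. The observed AUC change means clearance rose to 1/0.354 = 2.825 of baseline.
Setting x·3.5 + (1 − x) = 2.825 and solving: x = (2.825 − 1)/(3.5 − 1) = 0.73.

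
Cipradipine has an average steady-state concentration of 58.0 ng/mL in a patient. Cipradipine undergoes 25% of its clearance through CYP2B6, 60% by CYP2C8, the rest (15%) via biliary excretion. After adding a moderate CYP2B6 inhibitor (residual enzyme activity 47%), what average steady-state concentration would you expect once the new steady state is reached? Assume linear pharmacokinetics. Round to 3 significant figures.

The CYP2B6 pathway (25% of clearance) is reduced to 0.47× activity: 0.25 × 0.47 = 0.1175.
CYP2C8 (60%) and the residual 15% are unaffected.
New clearance relative to baseline: 0.1175 + 0.6 + 0.15 = 0.8675.
Average steady-state concentration ∝ 1/CL, so new value = 58.0 / 0.8675 = 66.9 ng/mL.

66.9 ng/mL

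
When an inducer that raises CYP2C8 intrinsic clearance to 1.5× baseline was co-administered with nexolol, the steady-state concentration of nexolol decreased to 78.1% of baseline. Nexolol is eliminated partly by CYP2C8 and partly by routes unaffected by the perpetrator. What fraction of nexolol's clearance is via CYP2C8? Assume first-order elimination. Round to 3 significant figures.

0.561

Write x for the fraction cleared via CYP2C8. The observed steady-state concentration change means clearance rose to 1/0.781 = 1.28 of baseline.
Only the CYP2C8 route changed, so 1.28 = x·1.5 + (1 − x), giving x = 0.561.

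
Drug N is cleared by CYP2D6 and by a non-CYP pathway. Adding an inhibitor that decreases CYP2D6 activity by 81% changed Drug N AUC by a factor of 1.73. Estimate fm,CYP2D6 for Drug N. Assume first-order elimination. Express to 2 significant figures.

Call the CYP2D6 fraction fm. After the interaction, CL_new/CL_old = fm × 0.19 + (1 − fm).
AUC ratio = 1 / (new CL fraction), so new CL fraction = 1 / 1.73 = 0.578.
fm × 0.19 + 1 − fm = 0.578  ⇒  fm × (0.19 − 1) = −0.422  ⇒  fm = 0.52.

0.52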